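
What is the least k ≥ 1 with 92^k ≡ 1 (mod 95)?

36

ord(92) | φ(95) = φ(5·19) = (5−1)·(19−1) = 4·18 = 72 = 2^3 · 3^2.
Divisors of 72: 1, 2, 3, 4, 6, 8, 9, 12, 18, 24, 36, 72.
Compute 92^d (mod 95) for the divisors d until we hit 1:
92^1 ≡ 92 (mod 95)
92^2 ≡ 9 (mod 95)
92^3 ≡ 68 (mod 95)
92^4 ≡ 81 (mod 95)
92^6 ≡ 64 (mod 95)
92^8 ≡ 6 (mod 95)
92^9 ≡ 77 (mod 95)
92^12 ≡ 11 (mod 95)
92^18 ≡ 39 (mod 95)
92^24 ≡ 26 (mod 95)
92^36 ≡ 1 (mod 95) ✓
So ord_95(92) = 36.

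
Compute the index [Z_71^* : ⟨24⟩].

2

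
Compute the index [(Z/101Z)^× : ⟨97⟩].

4

ord(97) | φ(101) = 101 − 1 = 100 = 2^2 · 5^2.
Divisors of 100: 1, 2, 4, 5, 10, 20, 25, 50, 100.
Evaluate successive powers at the divisors of 100:
97^1 ≡ 97 (mod 101)
97^2 ≡ 16 (mod 101)
97^4 ≡ 54 (mod 101)
97^5 ≡ 87 (mod 101)
97^10 ≡ 95 (mod 101)
97^20 ≡ 36 (mod 101)
97^25 ≡ 1 (mod 101) ✓
The order of 97 is 25, so the subgroup it generates has 25 elements.
Index = |(Z/101Z)^×| / |⟨97⟩| = 100 / 25 = 4.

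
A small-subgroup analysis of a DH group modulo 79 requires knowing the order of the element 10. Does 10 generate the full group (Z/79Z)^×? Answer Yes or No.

No

φ(79) = 79 − 1 = 78 = 2 · 3 · 13.
It suffices to check that the order of 10 is not a proper divisor of 78: compute 10^(78/q) for q ∈ {2, 3, 13}.
10^39 ≡ 1 (mod 79)  [q = 2: ≡ 1 ✗]
10^26 ≡ 1 (mod 79)  [q = 3: ≡ 1 ✗]
10^6 ≡ 18 (mod 79)  [q = 13: ≢ 1 ✓]
Since 10^39 ≡ 1, the order of 10 divides 39 < 78, so 10 is not a primitive root.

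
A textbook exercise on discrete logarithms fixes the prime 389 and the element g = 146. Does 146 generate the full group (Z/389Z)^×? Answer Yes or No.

φ(389) = 389 − 1 = 388 = 2^2 · 97.
An element g generates (Z/389Z)^× iff g^(388/q) ≢ 1 (mod 389) for each prime q ∈ {2, 97}.
146^194 ≡ 388 (mod 389)  [q = 2: ≢ 1 ✓]
146^4 ≡ 17 (mod 389)  [q = 97: ≢ 1 ✓]
All checks pass, so 146 has order 388 and is a primitive root modulo 389.

Yes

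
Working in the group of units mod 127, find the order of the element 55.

The order of 55 must divide φ(127) = 127 − 1 = 126 = 2 · 3^2 · 7.
Divisors of 126: 1, 2, 3, 6, 7, 9, 14, 18, 21, 42, 63, 126.
Evaluate successive powers at the divisors of 126:
55^1 ≡ 55 (mod 127)
55^2 ≡ 104 (mod 127)
55^3 ≡ 5 (mod 127)
55^6 ≡ 25 (mod 127)
55^7 ≡ 105 (mod 127)
55^9 ≡ 125 (mod 127)
55^14 ≡ 103 (mod 127)
55^18 ≡ 4 (mod 127)
55^21 ≡ 20 (mod 127)
55^42 ≡ 19 (mod 127)
55^63 ≡ 126 (mod 127)
55^126 ≡ 1 (mod 127) ✓
The smallest such exponent is 126, so the order of 55 is 126.

126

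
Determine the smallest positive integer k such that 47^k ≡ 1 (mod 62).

ord(47) | φ(62) = φ(2)·φ(31) = 1·30 = 30 = 2 · 3 · 5.
Divisors of 30: 1, 2, 3, 5, 6, 10, 15, 30.
Check 47^d mod 62 for each divisor in increasing order:
47^1 ≡ 47 (mod 62)
47^2 ≡ 39 (mod 62)
47^3 ≡ 35 (mod 62)
47^5 ≡ 1 (mod 62) ✓
Therefore the multiplicative order of 47 modulo 62 is 5.

5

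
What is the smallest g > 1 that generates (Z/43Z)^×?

φ(43) = 43 − 1 = 42 = 2 · 3 · 7.
Test candidates g = 2, 3, … against the prime factors q ∈ {2, 3, 7} of φ(43): g is a generator iff g^(42/q) ≢ 1 for every such q.
g = 2: 2^21 ≡ 42; 2^14 ≡ 1 — hits 1, so not a primitive root.
g = 3: 3^21 ≡ 42; 3^14 ≡ 36; 3^6 ≡ 41 — none is 1, so 3 is a primitive root.
Hence the least primitive root of 43 is 3.

3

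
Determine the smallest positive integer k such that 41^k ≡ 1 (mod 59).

29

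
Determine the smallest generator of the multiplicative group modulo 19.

2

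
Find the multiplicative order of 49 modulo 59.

29

Since 49 ∈ (Z/59Z)^×, its order divides φ(59) = 59 − 1 = 58 = 2 · 29.
Divisors of 58: 1, 2, 29, 58.
Evaluate successive powers at the divisors of 58:
49^1 ≡ 49
49^2 ≡ 41
49^29 ≡ 1
The smallest such exponent is 29, so the order of 49 is 29.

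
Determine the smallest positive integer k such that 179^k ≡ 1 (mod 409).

By Lagrange's theorem, ord_409(179) divides φ(409) = 409 − 1 = 408 = 2^3 · 3 · 17.
Divisors of 408: 1, 2, 3, 4, 6, 8, 12, 17, 24, 34, 51, 68, 102, 136, 204, 408.
Check 179^d mod 409 for each divisor in increasing order:
179^1 ≡ 179 (mod 409)
179^2 ≡ 139 (mod 409)
179^3 ≡ 341 (mod 409)
179^4 ≡ 98 (mod 409)
179^6 ≡ 125 (mod 409)
179^8 ≡ 197 (mod 409)
179^12 ≡ 83 (mod 409)
179^17 ≡ 355 (mod 409)
179^24 ≡ 345 (mod 409)
179^34 ≡ 53 (mod 409)
179^51 ≡ 1 (mod 409) ✓
So ord_409(179) = 51.

51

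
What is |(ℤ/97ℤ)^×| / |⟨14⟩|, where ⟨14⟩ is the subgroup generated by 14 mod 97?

1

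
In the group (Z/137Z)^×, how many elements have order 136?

φ(137) = 137 − 1 = 136 = 2^3 · 17.
Since (Z/137Z)^× is cyclic of order 136, the number of elements of order d is φ(d) when d | 136 and 0 otherwise.
136 = 2^3 · 17 divides 136, and φ(136) = 64.

64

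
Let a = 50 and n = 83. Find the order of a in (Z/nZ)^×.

The order of 50 must divide φ(83) = 83 − 1 = 82 = 2 · 41.
Divisors of 82: 1, 2, 41, 82.
Check 50^d mod 83 for each divisor in increasing order:
50^1 ≡ 50 (mod 83)
50^2 ≡ 10 (mod 83)
50^41 ≡ 82 (mod 83)
50^82 ≡ 1 (mod 83) ✓
Hence ord(50) = 82.

82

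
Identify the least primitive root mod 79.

3

φ(79) = 79 − 1 = 78 = 2 · 3 · 13.
g is a primitive root iff g^(78/q) ≢ 1 (mod 79) for each prime q ∈ {2, 3, 13}.
g = 2: 2^39 ≡ 1 — hits 1, so not a primitive root.
g = 3: 3^39 ≡ 78; 3^26 ≡ 23; 3^6 ≡ 18 — none is 1, so 3 is a primitive root.
So 3 is the smallest generator of (Z/79Z)^×.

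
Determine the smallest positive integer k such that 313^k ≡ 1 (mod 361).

By Lagrange's theorem, ord_361(313) divides φ(361) = φ(19^2) = 19·(19−1) = 342 = 2 · 3^2 · 19.
Divisors of 342: 1, 2, 3, 6, 9, 18, 19, 38, 57, 114, 171, 342.
Evaluate successive powers at the divisors of 342:
313^1 ≡ 313 (mod 361)
313^2 ≡ 138 (mod 361)
313^3 ≡ 235 (mod 361)
313^6 ≡ 353 (mod 361)
313^9 ≡ 286 (mod 361)
313^18 ≡ 210 (mod 361)
313^19 ≡ 28 (mod 361)
313^38 ≡ 62 (mod 361)
313^57 ≡ 292 (mod 361)
313^114 ≡ 68 (mod 361)
313^171 ≡ 1 (mod 361) ✓
Therefore the multiplicative order of 313 modulo 361 is 171.

171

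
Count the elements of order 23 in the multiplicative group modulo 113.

0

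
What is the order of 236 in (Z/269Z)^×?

268

By Lagrange's theorem, ord_269(236) divides φ(269) = 269 − 1 = 268 = 2^2 · 67.
Divisors of 268: 1, 2, 4, 67, 134, 268.
Evaluate successive powers at the divisors of 268:
236^1 ≡ 236 (mod 269)
236^2 ≡ 13 (mod 269)
236^4 ≡ 169 (mod 269)
236^67 ≡ 187 (mod 269)
236^134 ≡ 268 (mod 269)
236^268 ≡ 1 (mod 269) ✓
Therefore the multiplicative order of 236 modulo 269 is 268.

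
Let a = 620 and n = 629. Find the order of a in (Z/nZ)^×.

72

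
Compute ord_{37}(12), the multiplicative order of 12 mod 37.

ord(12) | φ(37) = 37 − 1 = 36 = 2^2 · 3^2.
Divisors of 36: 1, 2, 3, 4, 6, 9, 12, 18, 36.
Check 12^d mod 37 for each divisor in increasing order:
12^1 ≡ 12 (mod 37)
12^2 ≡ 33 (mod 37)
12^3 ≡ 26 (mod 37)
12^4 ≡ 16 (mod 37)
12^6 ≡ 10 (mod 37)
12^9 ≡ 1 (mod 37) ✓
The smallest such exponent is 9, so the order of 12 is 9.

9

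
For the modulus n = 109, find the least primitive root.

φ(109) = 109 − 1 = 108 = 2^2 · 3^3.
Test candidates g = 2, 3, … against the prime factors q ∈ {2, 3} of φ(109): g is a generator iff g^(108/q) ≢ 1 for every such q.
g = 2: 2^54 ≡ 108; 2^36 ≡ 1 — hits 1, so not a primitive root.
g = 3: 3^54 ≡ 1 — hits 1, so not a primitive root.
g = 4: 4^54 ≡ 1 — hits 1, so not a primitive root.
g = 5: 5^54 ≡ 1 — hits 1, so not a primitive root.
g = 6: 6^54 ≡ 108; 6^36 ≡ 63 — none is 1, so 6 is a primitive root.
So 6 is the smallest generator of (Z/109Z)^×.

6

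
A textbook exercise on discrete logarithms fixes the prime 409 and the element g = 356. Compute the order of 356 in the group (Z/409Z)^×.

6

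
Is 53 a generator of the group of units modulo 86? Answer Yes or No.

No

φ(86) = φ(2)·φ(43) = 1·42 = 42 = 2 · 3 · 7.
An element g generates (Z/86Z)^× iff g^(42/q) ≢ 1 (mod 86) for each prime q ∈ {2, 3, 7}.
53^21 ≡ 1 (mod 86)  [q = 2: ≡ 1 ✗]
53^14 ≡ 79 (mod 86)  [q = 3: ≢ 1 ✓]
53^6 ≡ 35 (mod 86)  [q = 7: ≢ 1 ✓]
The check at q = 2 fails, so 53 generates a proper subgroup.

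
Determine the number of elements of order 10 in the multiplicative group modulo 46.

φ(46) = φ(2)·φ(23) = 1·22 = 22 = 2 · 11.
(Z/46Z)^× is cyclic (|G| = 22); a cyclic group of order m has exactly φ(d) elements of each order d | m, and none otherwise.
10 does not divide 22, so no element of (Z/46Z)^× has order 10.

0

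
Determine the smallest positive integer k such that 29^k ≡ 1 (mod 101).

100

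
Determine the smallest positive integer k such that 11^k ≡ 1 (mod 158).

39

By Lagrange's theorem, ord_158(11) divides φ(158) = φ(2)·φ(79) = 1·78 = 78 = 2 · 3 · 13.
Divisors of 78: 1, 2, 3, 6, 13, 26, 39, 78.
Test each divisor d:
11^1 ≡ 11
11^2 ≡ 121
11^3 ≡ 67
11^6 ≡ 65
11^13 ≡ 23
11^26 ≡ 55
11^39 ≡ 1
Therefore the multiplicative order of 11 modulo 158 is 39.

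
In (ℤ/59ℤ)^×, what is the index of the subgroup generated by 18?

1

ord(18) | φ(59) = 59 − 1 = 58 = 2 · 29.
Divisors of 58: 1, 2, 29, 58.
Test each divisor d:
18^1 ≡ 18
18^2 ≡ 29
18^29 ≡ 58
18^58 ≡ 1
Thus |⟨18⟩| = ord(18) = 58.
Index = |(Z/59Z)^×| / |⟨18⟩| = 58 / 58 = 1.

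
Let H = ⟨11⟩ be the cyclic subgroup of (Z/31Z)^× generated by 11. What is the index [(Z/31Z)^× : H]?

Since 11 ∈ (Z/31Z)^×, its order divides φ(31) = 31 − 1 = 30 = 2 · 3 · 5.
Divisors of 30: 1, 2, 3, 5, 6, 10, 15, 30.
Evaluate successive powers at the divisors of 30:
11^1 ≡ 11 (mod 31)
11^2 ≡ 28 (mod 31)
11^3 ≡ 29 (mod 31)
11^5 ≡ 6 (mod 31)
11^6 ≡ 4 (mod 31)
11^10 ≡ 5 (mod 31)
11^15 ≡ 30 (mod 31)
11^30 ≡ 1 (mod 31) ✓
So ord_31(11) = 30, hence |⟨11⟩| = 30.
[(Z/31Z)^× : ⟨11⟩] = 30/30 = 1.

1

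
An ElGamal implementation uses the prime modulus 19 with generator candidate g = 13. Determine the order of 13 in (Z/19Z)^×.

18

ord(13) | φ(19) = 19 − 1 = 18 = 2 · 3^2.
Divisors of 18: 1, 2, 3, 6, 9, 18.
Evaluate successive powers at the divisors of 18:
13^1 ≡ 13 (mod 19)
13^2 ≡ 17 (mod 19)
13^3 ≡ 12 (mod 19)
13^6 ≡ 11 (mod 19)
13^9 ≡ 18 (mod 19)
13^18 ≡ 1 (mod 19) ✓
The smallest such exponent is 18, so the order of 13 is 18.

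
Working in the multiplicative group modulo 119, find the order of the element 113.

By Lagrange's theorem, ord_119(113) divides φ(119) = φ(7·17) = (7−1)·(17−1) = 6·16 = 96 = 2^5 · 3.
Divisors of 96: 1, 2, 3, 4, 6, 8, 12, 16, 24, 32, 48, 96.
Evaluate successive powers at the divisors of 96:
113^1 ≡ 113 (mod 119)
113^2 ≡ 36 (mod 119)
113^3 ≡ 22 (mod 119)
113^4 ≡ 106 (mod 119)
113^6 ≡ 8 (mod 119)
113^8 ≡ 50 (mod 119)
113^12 ≡ 64 (mod 119)
113^16 ≡ 1 (mod 119) ✓
Hence ord(113) = 16.

16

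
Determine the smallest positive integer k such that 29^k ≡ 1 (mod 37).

The order of 29 must divide φ(37) = 37 − 1 = 36 = 2^2 · 3^2.
Divisors of 36: 1, 2, 3, 4, 6, 9, 12, 18, 36.
Compute 29^d (mod 37) for the divisors d until we hit 1:
29^1 ≡ 29 (mod 37)
29^2 ≡ 27 (mod 37)
29^3 ≡ 6 (mod 37)
29^4 ≡ 26 (mod 37)
29^6 ≡ 36 (mod 37)
29^9 ≡ 31 (mod 37)
29^12 ≡ 1 (mod 37) ✓
So ord_37(29) = 12.

12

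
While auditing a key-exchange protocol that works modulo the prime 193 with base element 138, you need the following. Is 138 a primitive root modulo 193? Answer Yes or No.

No

φ(193) = 193 − 1 = 192 = 2^6 · 3.
It suffices to check that the order of 138 is not a proper divisor of 192: compute 138^(192/q) for q ∈ {2, 3}.
138^96 ≡ 1 (mod 193)  [q = 2: ≡ 1 ✗]
138^64 ≡ 84 (mod 193)  [q = 3: ≢ 1 ✓]
138^96 ≡ 1 shows ord(138) | 96, strictly less than φ(193); not a primitive root.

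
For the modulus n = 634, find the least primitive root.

φ(634) = φ(2)·φ(317) = 1·316 = 316 = 2^2 · 79.
Test candidates g = 2, 3, … against the prime factors q ∈ {2, 79} of φ(634): g is a generator iff g^(316/q) ≢ 1 for every such q.
g = 2: gcd(2, 634) = 2 > 1, not a unit — skip.
g = 3: 3^158 ≡ 633; 3^4 ≡ 81 — none is 1, so 3 is a primitive root.
The smallest primitive root modulo 634 is 3.

3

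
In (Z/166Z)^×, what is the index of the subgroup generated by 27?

2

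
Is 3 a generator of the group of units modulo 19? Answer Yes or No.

Yes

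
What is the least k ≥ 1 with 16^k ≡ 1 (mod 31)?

5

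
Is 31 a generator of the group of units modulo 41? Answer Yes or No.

No

φ(41) = 41 − 1 = 40 = 2^3 · 5.
An element g generates (Z/41Z)^× iff g^(40/q) ≢ 1 (mod 41) for each prime q ∈ {2, 5}.
31^20 ≡ 1 (mod 41)  [q = 2: ≡ 1 ✗]
31^8 ≡ 16 (mod 41)  [q = 5: ≢ 1 ✓]
Since 31^20 ≡ 1, the order of 31 divides 20 < 40, so 31 is not a primitive root.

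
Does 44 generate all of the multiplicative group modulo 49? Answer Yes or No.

No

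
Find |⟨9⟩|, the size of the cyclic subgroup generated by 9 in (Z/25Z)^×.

10

The order of 9 must divide φ(25) = φ(5^2) = 5·(5−1) = 20 = 2^2 · 5.
Divisors of 20: 1, 2, 4, 5, 10, 20.
Compute 9^d (mod 25) for the divisors d until we hit 1:
9^1 ≡ 9 (mod 25)
9^2 ≡ 6 (mod 25)
9^4 ≡ 11 (mod 25)
9^5 ≡ 24 (mod 25)
9^10 ≡ 1 (mod 25) ✓
Therefore the multiplicative order of 9 modulo 25 is 10.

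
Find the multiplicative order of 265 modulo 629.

By Lagrange's theorem, ord_629(265) divides φ(629) = φ(17·37) = (17−1)·(37−1) = 16·36 = 576 = 2^6 · 3^2.
Divisors of 576: 1, 2, 3, 4, 6, 8, 9, 12, 16, 18, 24, 32, 36, 48, 64, 72, 96, 144, 192, 288, 576.
Test each divisor d:
265^1 ≡ 265
265^2 ≡ 406
265^3 ≡ 31
265^4 ≡ 38
265^6 ≡ 332
265^8 ≡ 186
265^9 ≡ 228
265^12 ≡ 149
265^16 ≡ 1
Therefore the multiplicative order of 265 modulo 629 is 16.

16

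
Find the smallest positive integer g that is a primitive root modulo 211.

2

φ(211) = 211 − 1 = 210 = 2 · 3 · 5 · 7.
g is a primitive root iff g^(210/q) ≢ 1 (mod 211) for each prime q ∈ {2, 3, 5, 7}.
g = 2: 2^105 ≡ 210; 2^70 ≡ 196; 2^42 ≡ 107; 2^30 ≡ 171 — none is 1, so 2 is a primitive root.
Hence the least primitive root of 211 is 2.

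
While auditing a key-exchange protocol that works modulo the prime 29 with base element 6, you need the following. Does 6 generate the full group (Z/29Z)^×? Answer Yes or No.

φ(29) = 29 − 1 = 28 = 2^2 · 7.
It suffices to check that the order of 6 is not a proper divisor of 28: compute 6^(28/q) for q ∈ {2, 7}.
6^14 ≡ 1 (mod 29)  [q = 2: ≡ 1 ✗]
6^4 ≡ 20 (mod 29)  [q = 7: ≢ 1 ✓]
The check at q = 2 fails, so 6 generates a proper subgroup.

No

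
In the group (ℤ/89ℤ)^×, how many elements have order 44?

φ(89) = 89 − 1 = 88 = 2^3 · 11.
In a cyclic group of order 88, there are φ(d) elements of order d for each divisor d of 88, and zero for non-divisors.
44 = 2^2 · 11 divides 88, and φ(44) = 20.

20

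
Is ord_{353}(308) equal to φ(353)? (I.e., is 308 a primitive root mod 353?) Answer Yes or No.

Yes

φ(353) = 353 − 1 = 352 = 2^5 · 11.
It suffices to check that the order of 308 is not a proper divisor of 352: compute 308^(352/q) for q ∈ {2, 11}.
308^176 ≡ 352 (mod 353)  [q = 2: ≢ 1 ✓]
308^32 ≡ 131 (mod 353)  [q = 11: ≢ 1 ✓]
Every test exponent gives a nontrivial residue, hence 308 generates the full group.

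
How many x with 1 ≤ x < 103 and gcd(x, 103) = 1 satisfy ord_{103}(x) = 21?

0

φ(103) = 103 − 1 = 102 = 2 · 3 · 17.
(Z/103Z)^× is cyclic (|G| = 102); a cyclic group of order m has exactly φ(d) elements of each order d | m, and none otherwise.
Here 102 is not a multiple of 21, so there are no elements of order 21.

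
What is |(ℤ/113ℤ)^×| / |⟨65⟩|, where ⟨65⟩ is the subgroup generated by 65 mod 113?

7

The order of 65 must divide φ(113) = 113 − 1 = 112 = 2^4 · 7.
Divisors of 112: 1, 2, 4, 7, 8, 14, 16, 28, 56, 112.
Check 65^d mod 113 for each divisor in increasing order:
65^1 ≡ 65 (mod 113)
65^2 ≡ 44 (mod 113)
65^4 ≡ 15 (mod 113)
65^7 ≡ 73 (mod 113)
65^8 ≡ 112 (mod 113)
65^14 ≡ 18 (mod 113)
65^16 ≡ 1 (mod 113) ✓
Thus |⟨65⟩| = ord(65) = 16.
[(Z/113Z)^× : ⟨65⟩] = 112/16 = 7.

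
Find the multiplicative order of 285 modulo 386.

96

ord(285) | φ(386) = φ(2)·φ(193) = 1·192 = 192 = 2^6 · 3.
Divisors of 192: 1, 2, 3, 4, 6, 8, 12, 16, 24, 32, 48, 64, 96, 192.
Evaluate successive powers at the divisors of 192:
285^1 ≡ 285 (mod 386)
285^2 ≡ 165 (mod 386)
285^3 ≡ 319 (mod 386)
285^4 ≡ 205 (mod 386)
285^6 ≡ 243 (mod 386)
285^8 ≡ 337 (mod 386)
285^12 ≡ 377 (mod 386)
285^16 ≡ 85 (mod 386)
285^24 ≡ 81 (mod 386)
285^32 ≡ 277 (mod 386)
285^48 ≡ 385 (mod 386)
285^64 ≡ 301 (mod 386)
285^96 ≡ 1 (mod 386) ✓
The smallest such exponent is 96, so the order of 285 is 96.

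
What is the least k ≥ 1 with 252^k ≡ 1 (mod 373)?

Since 252 ∈ (Z/373Z)^×, its order divides φ(373) = 373 − 1 = 372 = 2^2 · 3 · 31.
Divisors of 372: 1, 2, 3, 4, 6, 12, 31, 62, 93, 124, 186, 372.
Evaluate successive powers at the divisors of 372:
252^1 ≡ 252 (mod 373)
252^2 ≡ 94 (mod 373)
252^3 ≡ 189 (mod 373)
252^4 ≡ 257 (mod 373)
252^6 ≡ 286 (mod 373)
252^12 ≡ 109 (mod 373)
252^31 ≡ 284 (mod 373)
252^62 ≡ 88 (mod 373)
252^93 ≡ 1 (mod 373) ✓
Hence ord(252) = 93.

93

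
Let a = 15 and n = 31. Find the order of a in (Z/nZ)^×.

The order of 15 must divide φ(31) = 31 − 1 = 30 = 2 · 3 · 5.
Divisors of 30: 1, 2, 3, 5, 6, 10, 15, 30.
Check 15^d mod 31 for each divisor in increasing order:
15^1 ≡ 15
15^2 ≡ 8
15^3 ≡ 27
15^5 ≡ 30
15^6 ≡ 16
15^10 ≡ 1
The smallest such exponent is 10, so the order of 15 is 10.

10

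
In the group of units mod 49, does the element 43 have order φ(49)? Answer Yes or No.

φ(49) = φ(7^2) = 7·(7−1) = 42 = 2 · 3 · 7.
It suffices to check that the order of 43 is not a proper divisor of 42: compute 43^(42/q) for q ∈ {2, 3, 7}.
43^21 ≡ 1 (mod 49)  [q = 2: ≡ 1 ✗]
43^14 ≡ 1 (mod 49)  [q = 3: ≡ 1 ✗]
43^6 ≡ 8 (mod 49)  [q = 7: ≢ 1 ✓]
43^21 ≡ 1 shows ord(43) | 21, strictly less than φ(49); not a primitive root.

No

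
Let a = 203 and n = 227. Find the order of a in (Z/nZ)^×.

113

Since 203 ∈ (Z/227Z)^×, its order divides φ(227) = 227 − 1 = 226 = 2 · 113.
Divisors of 226: 1, 2, 113, 226.
Evaluate successive powers at the divisors of 226:
203^1 ≡ 203 (mod 227)
203^2 ≡ 122 (mod 227)
203^113 ≡ 1 (mod 227) ✓
The smallest such exponent is 113, so the order of 203 is 113.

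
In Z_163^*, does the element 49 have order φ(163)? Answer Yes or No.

No

φ(163) = 163 − 1 = 162 = 2 · 3^4.
49 is a primitive root mod 163 iff 49^(φ(163)/q) ≢ 1 for every prime q | φ(163), i.e. q ∈ {2, 3}.
49^81 ≡ 1 (mod 163)  [q = 2: ≡ 1 ✗]
49^54 ≡ 58 (mod 163)  [q = 3: ≢ 1 ✓]
The check at q = 2 fails, so 49 generates a proper subgroup.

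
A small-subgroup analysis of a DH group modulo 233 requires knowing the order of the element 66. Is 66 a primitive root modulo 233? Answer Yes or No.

φ(233) = 233 − 1 = 232 = 2^3 · 29.
66 is a primitive root mod 233 iff 66^(φ(233)/q) ≢ 1 for every prime q | φ(233), i.e. q ∈ {2, 29}.
66^116 ≡ 1 (mod 233)  [q = 2: ≡ 1 ✗]
66^8 ≡ 2 (mod 233)  [q = 29: ≢ 1 ✓]
The check at q = 2 fails, so 66 generates a proper subgroup.

No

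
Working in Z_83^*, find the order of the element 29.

41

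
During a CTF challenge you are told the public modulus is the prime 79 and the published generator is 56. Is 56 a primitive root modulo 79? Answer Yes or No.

No

φ(79) = 79 − 1 = 78 = 2 · 3 · 13.
It suffices to check that the order of 56 is not a proper divisor of 78: compute 56^(78/q) for q ∈ {2, 3, 13}.
56^39 ≡ 78 (mod 79)  [q = 2: ≢ 1 ✓]
56^26 ≡ 55 (mod 79)  [q = 3: ≢ 1 ✓]
56^6 ≡ 1 (mod 79)  [q = 13: ≡ 1 ✗]
Since 56^6 ≡ 1, the order of 56 divides 6 < 78, so 56 is not a primitive root.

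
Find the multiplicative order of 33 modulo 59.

By Lagrange's theorem, ord_59(33) divides φ(59) = 59 − 1 = 58 = 2 · 29.
Divisors of 58: 1, 2, 29, 58.
Compute 33^d (mod 59) for the divisors d until we hit 1:
33^1 ≡ 33 (mod 59)
33^2 ≡ 27 (mod 59)
33^29 ≡ 58 (mod 59)
33^58 ≡ 1 (mod 59) ✓
So ord_59(33) = 58.

58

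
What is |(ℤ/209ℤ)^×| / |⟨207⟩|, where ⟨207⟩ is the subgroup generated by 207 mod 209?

4

ord(207) | φ(209) = φ(11·19) = (11−1)·(19−1) = 10·18 = 180 = 2^2 · 3^2 · 5.
Divisors of 180: 1, 2, 3, 4, 5, 6, 9, 10, 12, 15, 18, 20, 30, 36, 45, 60, 90, 180.
Check 207^d mod 209 for each divisor in increasing order:
207^1 ≡ 207 (mod 209)
207^2 ≡ 4 (mod 209)
207^3 ≡ 201 (mod 209)
207^4 ≡ 16 (mod 209)
207^5 ≡ 177 (mod 209)
207^6 ≡ 64 (mod 209)
207^9 ≡ 115 (mod 209)
207^10 ≡ 188 (mod 209)
207^12 ≡ 125 (mod 209)
207^15 ≡ 45 (mod 209)
207^18 ≡ 58 (mod 209)
207^20 ≡ 23 (mod 209)
207^30 ≡ 144 (mod 209)
207^36 ≡ 20 (mod 209)
207^45 ≡ 1 (mod 209) ✓
Thus |⟨207⟩| = ord(207) = 45.
The index is φ(209) / ord(207) = 180 / 45 = 4.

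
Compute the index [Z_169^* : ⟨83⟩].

3

The order of 83 must divide φ(169) = φ(13^2) = 13·(13−1) = 156 = 2^2 · 3 · 13.
Divisors of 156: 1, 2, 3, 4, 6, 12, 13, 26, 39, 52, 78, 156.
Check 83^d mod 169 for each divisor in increasing order:
83^1 ≡ 83 (mod 169)
83^2 ≡ 129 (mod 169)
83^3 ≡ 60 (mod 169)
83^4 ≡ 79 (mod 169)
83^6 ≡ 51 (mod 169)
83^12 ≡ 66 (mod 169)
83^13 ≡ 70 (mod 169)
83^26 ≡ 168 (mod 169)
83^39 ≡ 99 (mod 169)
83^52 ≡ 1 (mod 169) ✓
So ord_169(83) = 52, hence |⟨83⟩| = 52.
Index = |(Z/169Z)^×| / |⟨83⟩| = 156 / 52 = 3.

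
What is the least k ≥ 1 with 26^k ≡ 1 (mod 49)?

ord(26) | φ(49) = φ(7^2) = 7·(7−1) = 42 = 2 · 3 · 7.
Divisors of 42: 1, 2, 3, 6, 7, 14, 21, 42.
Compute 26^d (mod 49) for the divisors d until we hit 1:
26^1 ≡ 26 (mod 49)
26^2 ≡ 39 (mod 49)
26^3 ≡ 34 (mod 49)
26^6 ≡ 29 (mod 49)
26^7 ≡ 19 (mod 49)
26^14 ≡ 18 (mod 49)
26^21 ≡ 48 (mod 49)
26^42 ≡ 1 (mod 49) ✓
So ord_49(26) = 42.

42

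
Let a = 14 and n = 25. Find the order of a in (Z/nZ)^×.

10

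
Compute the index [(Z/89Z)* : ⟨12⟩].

By Lagrange's theorem, ord_89(12) divides φ(89) = 89 − 1 = 88 = 2^3 · 11.
Divisors of 88: 1, 2, 4, 8, 11, 22, 44, 88.
Compute 12^d (mod 89) for the divisors d until we hit 1:
12^1 ≡ 12 (mod 89)
12^2 ≡ 55 (mod 89)
12^4 ≡ 88 (mod 89)
12^8 ≡ 1 (mod 89) ✓
So ord_89(12) = 8, hence |⟨12⟩| = 8.
The index is φ(89) / ord(12) = 88 / 8 = 11.

11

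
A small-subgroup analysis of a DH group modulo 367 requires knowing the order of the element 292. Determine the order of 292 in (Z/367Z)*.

The order of 292 must divide φ(367) = 367 − 1 = 366 = 2 · 3 · 61.
Divisors of 366: 1, 2, 3, 6, 61, 122, 183, 366.
Test each divisor d:
292^1 ≡ 292 (mod 367)
292^2 ≡ 120 (mod 367)
292^3 ≡ 175 (mod 367)
292^6 ≡ 164 (mod 367)
292^61 ≡ 1 (mod 367) ✓
Hence ord(292) = 61.

61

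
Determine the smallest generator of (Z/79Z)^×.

φ(79) = 79 − 1 = 78 = 2 · 3 · 13.
g is a primitive root iff g^(78/q) ≢ 1 (mod 79) for each prime q ∈ {2, 3, 13}.
g = 2: 2^39 ≡ 1 — hits 1, so not a primitive root.
g = 3: 3^39 ≡ 78; 3^26 ≡ 23; 3^6 ≡ 18 — none is 1, so 3 is a primitive root.
Hence the least primitive root of 79 is 3.

3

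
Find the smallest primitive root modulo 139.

2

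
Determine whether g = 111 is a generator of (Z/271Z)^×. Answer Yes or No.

φ(271) = 271 − 1 = 270 = 2 · 3^3 · 5.
It suffices to check that the order of 111 is not a proper divisor of 270: compute 111^(270/q) for q ∈ {2, 3, 5}.
111^135 ≡ 270 (mod 271)  [q = 2: ≢ 1 ✓]
111^90 ≡ 242 (mod 271)  [q = 3: ≢ 1 ✓]
111^54 ≡ 1 (mod 271)  [q = 5: ≡ 1 ✗]
111^54 ≡ 1 shows ord(111) | 54, strictly less than φ(271); not a primitive root.

No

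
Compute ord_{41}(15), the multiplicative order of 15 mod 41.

40

By Lagrange's theorem, ord_41(15) divides φ(41) = 41 − 1 = 40 = 2^3 · 5.
Divisors of 40: 1, 2, 4, 5, 8, 10, 20, 40.
Check 15^d mod 41 for each divisor in increasing order:
15^1 ≡ 15
15^2 ≡ 20
15^4 ≡ 31
15^5 ≡ 14
15^8 ≡ 18
15^10 ≡ 32
15^20 ≡ 40
15^40 ≡ 1
So ord_41(15) = 40.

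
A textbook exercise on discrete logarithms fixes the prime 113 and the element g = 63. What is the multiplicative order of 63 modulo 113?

56

By Lagrange's theorem, ord_113(63) divides φ(113) = 113 − 1 = 112 = 2^4 · 7.
Divisors of 112: 1, 2, 4, 7, 8, 14, 16, 28, 56, 112.
Compute 63^d (mod 113) for the divisors d until we hit 1:
63^1 ≡ 63 (mod 113)
63^2 ≡ 14 (mod 113)
63^4 ≡ 83 (mod 113)
63^7 ≡ 95 (mod 113)
63^8 ≡ 109 (mod 113)
63^14 ≡ 98 (mod 113)
63^16 ≡ 16 (mod 113)
63^28 ≡ 112 (mod 113)
63^56 ≡ 1 (mod 113) ✓
Hence ord(63) = 56.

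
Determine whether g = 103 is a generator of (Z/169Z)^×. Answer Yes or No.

No

φ(169) = φ(13^2) = 13·(13−1) = 156 = 2^2 · 3 · 13.
It suffices to check that the order of 103 is not a proper divisor of 156: compute 103^(156/q) for q ∈ {2, 3, 13}.
103^78 ≡ 1 (mod 169)  [q = 2: ≡ 1 ✗]
103^52 ≡ 1 (mod 169)  [q = 3: ≡ 1 ✗]
103^12 ≡ 105 (mod 169)  [q = 13: ≢ 1 ✓]
103^78 ≡ 1 shows ord(103) | 78, strictly less than φ(169); not a primitive root.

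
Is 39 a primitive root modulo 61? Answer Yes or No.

No

φ(61) = 61 − 1 = 60 = 2^2 · 3 · 5.
Test 39^(60/q) mod 61 for each prime factor q of 60:
39^30 ≡ 1 (mod 61)  [q = 2: ≡ 1 ✗]
39^20 ≡ 47 (mod 61)  [q = 3: ≢ 1 ✓]
39^12 ≡ 9 (mod 61)  [q = 5: ≢ 1 ✓]
Since 39^30 ≡ 1, the order of 39 divides 30 < 60, so 39 is not a primitive root.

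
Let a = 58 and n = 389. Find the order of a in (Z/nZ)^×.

97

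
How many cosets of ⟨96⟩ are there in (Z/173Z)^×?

4

By Lagrange's theorem, ord_173(96) divides φ(173) = 173 − 1 = 172 = 2^2 · 43.
Divisors of 172: 1, 2, 4, 43, 86, 172.
Evaluate successive powers at the divisors of 172:
96^1 ≡ 96 (mod 173)
96^2 ≡ 47 (mod 173)
96^4 ≡ 133 (mod 173)
96^43 ≡ 1 (mod 173) ✓
Thus |⟨96⟩| = ord(96) = 43.
Index = |(Z/173Z)^×| / |⟨96⟩| = 172 / 43 = 4.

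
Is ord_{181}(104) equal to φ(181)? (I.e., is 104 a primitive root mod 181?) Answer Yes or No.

Yes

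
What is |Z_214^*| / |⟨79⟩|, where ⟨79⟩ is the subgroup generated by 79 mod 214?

2

The order of 79 must divide φ(214) = φ(2)·φ(107) = 1·106 = 106 = 2 · 53.
Divisors of 106: 1, 2, 53, 106.
Compute 79^d (mod 214) for the divisors d until we hit 1:
79^1 ≡ 79 (mod 214)
79^2 ≡ 35 (mod 214)
79^53 ≡ 1 (mod 214) ✓
Thus |⟨79⟩| = ord(79) = 53.
Index = |(Z/214Z)^×| / |⟨79⟩| = 106 / 53 = 2.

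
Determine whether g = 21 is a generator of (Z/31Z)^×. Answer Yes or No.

φ(31) = 31 − 1 = 30 = 2 · 3 · 5.
It suffices to check that the order of 21 is not a proper divisor of 30: compute 21^(30/q) for q ∈ {2, 3, 5}.
21^15 ≡ 30 (mod 31)  [q = 2: ≢ 1 ✓]
21^10 ≡ 5 (mod 31)  [q = 3: ≢ 1 ✓]
21^6 ≡ 2 (mod 31)  [q = 5: ≢ 1 ✓]
All checks pass, so 21 has order 30 and is a primitive root modulo 31.

Yes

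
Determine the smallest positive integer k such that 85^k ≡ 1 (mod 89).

22

The order of 85 must divide φ(89) = 89 − 1 = 88 = 2^3 · 11.
Divisors of 88: 1, 2, 4, 8, 11, 22, 44, 88.
Compute 85^d (mod 89) for the divisors d until we hit 1:
85^1 ≡ 85
85^2 ≡ 16
85^4 ≡ 78
85^8 ≡ 32
85^11 ≡ 88
85^22 ≡ 1
So ord_89(85) = 22.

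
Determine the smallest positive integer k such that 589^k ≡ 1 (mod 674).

8

Since 589 ∈ (Z/674Z)^×, its order divides φ(674) = φ(2)·φ(337) = 1·336 = 336 = 2^4 · 3 · 7.
Divisors of 336: 1, 2, 3, 4, 6, 7, 8, 12, 14, 16, 21, 24, 28, 42, 48, 56, 84, 112, 168, 336.
Check 589^d mod 674 for each divisor in increasing order:
589^1 ≡ 589 (mod 674)
589^2 ≡ 485 (mod 674)
589^3 ≡ 563 (mod 674)
589^4 ≡ 673 (mod 674)
589^6 ≡ 189 (mod 674)
589^7 ≡ 111 (mod 674)
589^8 ≡ 1 (mod 674) ✓
So ord_674(589) = 8.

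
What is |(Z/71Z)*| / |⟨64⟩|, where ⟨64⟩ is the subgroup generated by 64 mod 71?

2

Since 64 ∈ (Z/71Z)^×, its order divides φ(71) = 71 − 1 = 70 = 2 · 5 · 7.
Divisors of 70: 1, 2, 5, 7, 10, 14, 35, 70.
Compute 64^d (mod 71) for the divisors d until we hit 1:
64^1 ≡ 64
64^2 ≡ 49
64^5 ≡ 20
64^7 ≡ 57
64^10 ≡ 45
64^14 ≡ 54
64^35 ≡ 1
Thus |⟨64⟩| = ord(64) = 35.
[(Z/71Z)^× : ⟨64⟩] = 70/35 = 2.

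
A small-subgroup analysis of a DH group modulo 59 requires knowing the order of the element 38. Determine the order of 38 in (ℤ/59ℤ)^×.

58

ord(38) | φ(59) = 59 − 1 = 58 = 2 · 29.
Divisors of 58: 1, 2, 29, 58.
Evaluate successive powers at the divisors of 58:
38^1 ≡ 38 (mod 59)
38^2 ≡ 28 (mod 59)
38^29 ≡ 58 (mod 59)
38^58 ≡ 1 (mod 59) ✓
So ord_59(38) = 58.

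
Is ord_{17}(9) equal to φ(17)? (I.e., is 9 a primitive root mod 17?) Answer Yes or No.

No

φ(17) = 17 − 1 = 16 = 2^4.
Test 9^(16/q) mod 17 for each prime factor q of 16:
9^8 ≡ 1 (mod 17)  [q = 2: ≡ 1 ✗]
Since 9^8 ≡ 1, the order of 9 divides 8 < 16, so 9 is not a primitive root.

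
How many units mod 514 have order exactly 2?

1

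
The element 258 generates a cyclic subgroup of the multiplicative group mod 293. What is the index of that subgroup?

4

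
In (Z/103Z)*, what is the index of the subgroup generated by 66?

Since 66 ∈ (Z/103Z)^×, its order divides φ(103) = 103 − 1 = 102 = 2 · 3 · 17.
Divisors of 102: 1, 2, 3, 6, 17, 34, 51, 102.
Test each divisor d:
66^1 ≡ 66
66^2 ≡ 30
66^3 ≡ 23
66^6 ≡ 14
66^17 ≡ 1
Thus |⟨66⟩| = ord(66) = 17.
Index = |(Z/103Z)^×| / |⟨66⟩| = 102 / 17 = 6.

6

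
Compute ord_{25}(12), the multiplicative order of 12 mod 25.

20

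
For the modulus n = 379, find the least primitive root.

2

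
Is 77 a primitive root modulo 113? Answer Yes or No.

No

φ(113) = 113 − 1 = 112 = 2^4 · 7.
77 is a primitive root mod 113 iff 77^(φ(113)/q) ≢ 1 for every prime q | φ(113), i.e. q ∈ {2, 7}.
77^56 ≡ 1 (mod 113)  [q = 2: ≡ 1 ✗]
77^16 ≡ 109 (mod 113)  [q = 7: ≢ 1 ✓]
Since 77^56 ≡ 1, the order of 77 divides 56 < 112, so 77 is not a primitive root.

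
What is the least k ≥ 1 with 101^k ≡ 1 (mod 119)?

By Lagrange's theorem, ord_119(101) divides φ(119) = φ(7·17) = (7−1)·(17−1) = 6·16 = 96 = 2^5 · 3.
Divisors of 96: 1, 2, 3, 4, 6, 8, 12, 16, 24, 32, 48, 96.
Compute 101^d (mod 119) for the divisors d until we hit 1:
101^1 ≡ 101 (mod 119)
101^2 ≡ 86 (mod 119)
101^3 ≡ 118 (mod 119)
101^4 ≡ 18 (mod 119)
101^6 ≡ 1 (mod 119) ✓
Therefore the multiplicative order of 101 modulo 119 is 6.

6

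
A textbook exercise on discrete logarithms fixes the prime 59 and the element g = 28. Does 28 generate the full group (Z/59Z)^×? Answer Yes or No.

No

φ(59) = 59 − 1 = 58 = 2 · 29.
28 is a primitive root mod 59 iff 28^(φ(59)/q) ≢ 1 for every prime q | φ(59), i.e. q ∈ {2, 29}.
28^29 ≡ 1 (mod 59)  [q = 2: ≡ 1 ✗]
28^2 ≡ 17 (mod 59)  [q = 29: ≢ 1 ✓]
The check at q = 2 fails, so 28 generates a proper subgroup.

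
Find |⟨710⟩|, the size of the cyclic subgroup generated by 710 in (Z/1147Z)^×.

By Lagrange's theorem, ord_1147(710) divides φ(1147) = φ(31·37) = (31−1)·(37−1) = 30·36 = 1080 = 2^3 · 3^3 · 5.
Divisors of 1080: 1, 2, 3, 4, 5, 6, 8, 9, 10, 12, 15, 18, 20, 24, 27, 30, 36, 40, 45, 54, 60, 72, 90, 108, 120, 135, 180, 216, 270, 360, 540, 1080.
Test each divisor d:
710^1 ≡ 710
710^2 ≡ 567
710^3 ≡ 1120
710^4 ≡ 329
710^5 ≡ 749
710^6 ≡ 729
710^8 ≡ 423
710^9 ≡ 963
710^10 ≡ 118
710^12 ≡ 380
710^15 ≡ 63
710^18 ≡ 593
710^20 ≡ 160
710^24 ≡ 1025
710^27 ≡ 1000
710^30 ≡ 528
710^36 ≡ 667
710^40 ≡ 366
710^45 ≡ 1
Therefore the multiplicative order of 710 modulo 1147 is 45.

45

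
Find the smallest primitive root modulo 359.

7

φ(359) = 359 − 1 = 358 = 2 · 179.
g is a primitive root iff g^(358/q) ≢ 1 (mod 359) for each prime q ∈ {2, 179}.
g = 2: 2^179 ≡ 1 — hits 1, so not a primitive root.
g = 3: 3^179 ≡ 1 — hits 1, so not a primitive root.
g = 4: 4^179 ≡ 1 — hits 1, so not a primitive root.
g = 5: 5^179 ≡ 1 — hits 1, so not a primitive root.
g = 6: 6^179 ≡ 1 — hits 1, so not a primitive root.
g = 7: 7^179 ≡ 358; 7^2 ≡ 49 — none is 1, so 7 is a primitive root.
Hence the least primitive root of 359 is 7.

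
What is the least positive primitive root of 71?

φ(71) = 71 − 1 = 70 = 2 · 5 · 7.
Test candidates g = 2, 3, … against the prime factors q ∈ {2, 5, 7} of φ(71): g is a generator iff g^(70/q) ≢ 1 for every such q.
g = 2: 2^35 ≡ 1 — hits 1, so not a primitive root.
g = 3: 3^35 ≡ 1 — hits 1, so not a primitive root.
g = 4: 4^35 ≡ 1 — hits 1, so not a primitive root.
g = 5: 5^35 ≡ 1 — hits 1, so not a primitive root.
g = 6: 6^35 ≡ 1 — hits 1, so not a primitive root.
g = 7: 7^35 ≡ 70; 7^14 ≡ 54; 7^10 ≡ 45 — none is 1, so 7 is a primitive root.
Hence the least primitive root of 71 is 7.

7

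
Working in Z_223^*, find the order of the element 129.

222

Since 129 ∈ (Z/223Z)^×, its order divides φ(223) = 223 − 1 = 222 = 2 · 3 · 37.
Divisors of 222: 1, 2, 3, 6, 37, 74, 111, 222.
Test each divisor d:
129^1 ≡ 129 (mod 223)
129^2 ≡ 139 (mod 223)
129^3 ≡ 91 (mod 223)
129^6 ≡ 30 (mod 223)
129^37 ≡ 40 (mod 223)
129^74 ≡ 39 (mod 223)
129^111 ≡ 222 (mod 223)
129^222 ≡ 1 (mod 223) ✓
The smallest such exponent is 222, so the order of 129 is 222.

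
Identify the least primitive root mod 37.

2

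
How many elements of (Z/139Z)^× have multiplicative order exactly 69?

φ(139) = 139 − 1 = 138 = 2 · 3 · 23.
In a cyclic group of order 138, there are φ(d) elements of order d for each divisor d of 138, and zero for non-divisors.
69 = 3 · 23 divides 138, and φ(69) = 44.

44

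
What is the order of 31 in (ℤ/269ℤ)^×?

268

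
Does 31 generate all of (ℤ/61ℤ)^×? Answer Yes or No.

Yes

φ(61) = 61 − 1 = 60 = 2^2 · 3 · 5.
31 is a primitive root mod 61 iff 31^(φ(61)/q) ≢ 1 for every prime q | φ(61), i.e. q ∈ {2, 3, 5}.
31^30 ≡ 60 (mod 61)  [q = 2: ≢ 1 ✓]
31^20 ≡ 13 (mod 61)  [q = 3: ≢ 1 ✓]
31^12 ≡ 34 (mod 61)  [q = 5: ≢ 1 ✓]
None equal 1, so ord_61(31) = 60: 31 is a primitive root.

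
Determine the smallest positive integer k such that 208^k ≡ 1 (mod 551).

ord(208) | φ(551) = φ(19·29) = (19−1)·(29−1) = 18·28 = 504 = 2^3 · 3^2 · 7.
Divisors of 504: 1, 2, 3, 4, 6, 7, 8, 9, 12, 14, 18, 21, 24, 28, 36, 42, 56, 63, 72, 84, 126, 168, 252, 504.
Test each divisor d:
208^1 ≡ 208 (mod 551)
208^2 ≡ 286 (mod 551)
208^3 ≡ 531 (mod 551)
208^4 ≡ 248 (mod 551)
208^6 ≡ 400 (mod 551)
208^7 ≡ 550 (mod 551)
208^8 ≡ 343 (mod 551)
208^9 ≡ 265 (mod 551)
208^12 ≡ 210 (mod 551)
208^14 ≡ 1 (mod 551) ✓
So ord_551(208) = 14.

14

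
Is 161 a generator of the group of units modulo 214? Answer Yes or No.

Yes

φ(214) = φ(2)·φ(107) = 1·106 = 106 = 2 · 53.
Test 161^(106/q) mod 214 for each prime factor q of 106:
161^53 ≡ 213 (mod 214)  [q = 2: ≢ 1 ✓]
161^2 ≡ 27 (mod 214)  [q = 53: ≢ 1 ✓]
None equal 1, so ord_214(161) = 106: 161 is a primitive root.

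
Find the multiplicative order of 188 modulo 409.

408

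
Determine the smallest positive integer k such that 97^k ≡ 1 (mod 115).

44

ord(97) | φ(115) = φ(5·23) = (5−1)·(23−1) = 4·22 = 88 = 2^3 · 11.
Divisors of 88: 1, 2, 4, 8, 11, 22, 44, 88.
Evaluate successive powers at the divisors of 88:
97^1 ≡ 97 (mod 115)
97^2 ≡ 94 (mod 115)
97^4 ≡ 96 (mod 115)
97^8 ≡ 16 (mod 115)
97^11 ≡ 68 (mod 115)
97^22 ≡ 24 (mod 115)
97^44 ≡ 1 (mod 115) ✓
The smallest such exponent is 44, so the order of 97 is 44.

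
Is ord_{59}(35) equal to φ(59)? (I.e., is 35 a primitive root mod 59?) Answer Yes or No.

φ(59) = 59 − 1 = 58 = 2 · 29.
Test 35^(58/q) mod 59 for each prime factor q of 58:
35^29 ≡ 1 (mod 59)  [q = 2: ≡ 1 ✗]
35^2 ≡ 45 (mod 59)  [q = 29: ≢ 1 ✓]
Since 35^29 ≡ 1, the order of 35 divides 29 < 58, so 35 is not a primitive root.

No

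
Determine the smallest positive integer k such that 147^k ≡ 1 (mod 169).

Since 147 ∈ (Z/169Z)^×, its order divides φ(169) = φ(13^2) = 13·(13−1) = 156 = 2^2 · 3 · 13.
Divisors of 156: 1, 2, 3, 4, 6, 12, 13, 26, 39, 52, 78, 156.
Test each divisor d:
147^1 ≡ 147 (mod 169)
147^2 ≡ 146 (mod 169)
147^3 ≡ 168 (mod 169)
147^4 ≡ 22 (mod 169)
147^6 ≡ 1 (mod 169) ✓
So ord_169(147) = 6.

6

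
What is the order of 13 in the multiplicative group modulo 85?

4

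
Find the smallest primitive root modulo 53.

2

φ(53) = 53 − 1 = 52 = 2^2 · 13.
Test candidates g = 2, 3, … against the prime factors q ∈ {2, 13} of φ(53): g is a generator iff g^(52/q) ≢ 1 for every such q.
g = 2: 2^26 ≡ 52; 2^4 ≡ 16 — none is 1, so 2 is a primitive root.
So 2 is the smallest generator of (Z/53Z)^×.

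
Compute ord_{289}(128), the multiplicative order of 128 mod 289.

136

ord(128) | φ(289) = φ(17^2) = 17·(17−1) = 272 = 2^4 · 17.
Divisors of 272: 1, 2, 4, 8, 16, 17, 34, 68, 136, 272.
Check 128^d mod 289 for each divisor in increasing order:
128^1 ≡ 128
128^2 ≡ 200
128^4 ≡ 118
128^8 ≡ 52
128^16 ≡ 103
128^17 ≡ 179
128^34 ≡ 251
128^68 ≡ 288
128^136 ≡ 1
So ord_289(128) = 136.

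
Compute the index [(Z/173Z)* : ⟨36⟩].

ord(36) | φ(173) = 173 − 1 = 172 = 2^2 · 43.
Divisors of 172: 1, 2, 4, 43, 86, 172.
Evaluate successive powers at the divisors of 172:
36^1 ≡ 36 (mod 173)
36^2 ≡ 85 (mod 173)
36^4 ≡ 132 (mod 173)
36^43 ≡ 1 (mod 173) ✓
Thus |⟨36⟩| = ord(36) = 43.
The index is φ(173) / ord(36) = 172 / 43 = 4.

4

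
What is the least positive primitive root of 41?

6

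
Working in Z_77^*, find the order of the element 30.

ord(30) | φ(77) = φ(7·11) = (7−1)·(11−1) = 6·10 = 60 = 2^2 · 3 · 5.
Divisors of 60: 1, 2, 3, 4, 5, 6, 10, 12, 15, 20, 30, 60.
Test each divisor d:
30^1 ≡ 30
30^2 ≡ 53
30^3 ≡ 50
30^4 ≡ 37
30^5 ≡ 32
30^6 ≡ 36
30^10 ≡ 23
30^12 ≡ 64
30^15 ≡ 43
30^20 ≡ 67
30^30 ≡ 1
The smallest such exponent is 30, so the order of 30 is 30.

30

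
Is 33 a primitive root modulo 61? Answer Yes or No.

φ(61) = 61 − 1 = 60 = 2^2 · 3 · 5.
An element g generates (Z/61Z)^× iff g^(60/q) ≢ 1 (mod 61) for each prime q ∈ {2, 3, 5}.
33^30 ≡ 60 (mod 61)  [q = 2: ≢ 1 ✓]
33^20 ≡ 1 (mod 61)  [q = 3: ≡ 1 ✗]
33^12 ≡ 9 (mod 61)  [q = 5: ≢ 1 ✓]
33^20 ≡ 1 shows ord(33) | 20, strictly less than φ(61); not a primitive root.

No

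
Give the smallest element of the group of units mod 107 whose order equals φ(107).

2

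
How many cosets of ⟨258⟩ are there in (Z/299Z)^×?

2

By Lagrange's theorem, ord_299(258) divides φ(299) = φ(13·23) = (13−1)·(23−1) = 12·22 = 264 = 2^3 · 3 · 11.
Divisors of 264: 1, 2, 3, 4, 6, 8, 11, 12, 22, 24, 33, 44, 66, 88, 132, 264.
Test each divisor d:
258^1 ≡ 258 (mod 299)
258^2 ≡ 186 (mod 299)
258^3 ≡ 148 (mod 299)
258^4 ≡ 211 (mod 299)
258^6 ≡ 77 (mod 299)
258^8 ≡ 269 (mod 299)
258^11 ≡ 45 (mod 299)
258^12 ≡ 248 (mod 299)
258^22 ≡ 231 (mod 299)
258^24 ≡ 209 (mod 299)
258^33 ≡ 229 (mod 299)
258^44 ≡ 139 (mod 299)
258^66 ≡ 116 (mod 299)
258^88 ≡ 185 (mod 299)
258^132 ≡ 1 (mod 299) ✓
The order of 258 is 132, so the subgroup it generates has 132 elements.
[(Z/299Z)^× : ⟨258⟩] = 264/132 = 2.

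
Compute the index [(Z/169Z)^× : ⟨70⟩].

Since 70 ∈ (Z/169Z)^×, its order divides φ(169) = φ(13^2) = 13·(13−1) = 156 = 2^2 · 3 · 13.
Divisors of 156: 1, 2, 3, 4, 6, 12, 13, 26, 39, 52, 78, 156.
Compute 70^d (mod 169) for the divisors d until we hit 1:
70^1 ≡ 70 (mod 169)
70^2 ≡ 168 (mod 169)
70^3 ≡ 99 (mod 169)
70^4 ≡ 1 (mod 169) ✓
Thus |⟨70⟩| = ord(70) = 4.
Index = |(Z/169Z)^×| / |⟨70⟩| = 156 / 4 = 39.

39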